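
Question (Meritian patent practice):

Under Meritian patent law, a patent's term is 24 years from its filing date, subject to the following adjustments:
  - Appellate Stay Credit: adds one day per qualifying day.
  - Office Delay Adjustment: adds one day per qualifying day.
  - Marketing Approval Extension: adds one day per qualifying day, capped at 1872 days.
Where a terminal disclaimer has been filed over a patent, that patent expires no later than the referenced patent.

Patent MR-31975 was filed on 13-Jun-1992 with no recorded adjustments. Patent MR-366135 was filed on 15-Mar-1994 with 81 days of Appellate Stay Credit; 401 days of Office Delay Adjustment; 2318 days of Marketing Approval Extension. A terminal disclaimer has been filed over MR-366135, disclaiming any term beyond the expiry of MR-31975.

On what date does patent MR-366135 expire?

2016-06-13

Natural term of MR-366135:
  Base: filing + 24 years → 15 March 2018.
  Appellate Stay Credit: +81 days → 4 June 2018.
  Office Delay Adjustment: +401 days → 10 July 2019.
  Marketing Approval Extension: 2318 days claimed exceeds the 1872-day cap, so +1872 days → 24 August 2024.
Expiry of referenced patent MR-31975:
  Base: filing + 24 years → 13 June 2016.
Terminal disclaimer: MR-366135 expires on the earlier of 24 August 2024 and 13 June 2016.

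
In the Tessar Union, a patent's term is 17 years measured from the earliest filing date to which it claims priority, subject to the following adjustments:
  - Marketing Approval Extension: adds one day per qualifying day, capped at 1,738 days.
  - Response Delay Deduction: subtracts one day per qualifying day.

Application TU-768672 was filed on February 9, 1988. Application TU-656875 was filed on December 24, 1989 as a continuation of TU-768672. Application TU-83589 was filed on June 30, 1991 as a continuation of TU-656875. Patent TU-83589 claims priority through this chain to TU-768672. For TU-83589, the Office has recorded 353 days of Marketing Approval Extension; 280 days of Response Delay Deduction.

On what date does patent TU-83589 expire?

2005-04-23

Earliest priority filing: 9 February 1988.
Base term: 9 February 1988 + 17 years → 9 February 2005.
Marketing Approval Extension: 353 days (within the 1738-day cap) → +353 days → 28 January 2006.
Response Delay Deduction: −280 days → 23 April 2005.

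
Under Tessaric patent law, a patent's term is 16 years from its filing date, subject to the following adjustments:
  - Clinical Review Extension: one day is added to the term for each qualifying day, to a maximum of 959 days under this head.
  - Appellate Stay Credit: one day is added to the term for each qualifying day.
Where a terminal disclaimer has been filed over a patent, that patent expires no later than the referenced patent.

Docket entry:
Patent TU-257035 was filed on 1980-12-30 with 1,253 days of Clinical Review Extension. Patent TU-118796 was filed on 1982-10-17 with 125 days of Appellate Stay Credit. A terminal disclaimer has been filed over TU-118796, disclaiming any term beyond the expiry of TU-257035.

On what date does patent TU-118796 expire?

1999-02-19

Natural term of TU-118796:
  Base: filing + 16 years → 17 October 1998.
  Appellate Stay Credit: +125 days → 19 February 1999.
Expiry of referenced patent TU-257035:
  Base: filing + 16 years → 30 December 1996.
  Clinical Review Extension: 1253 days claimed exceeds the 959-day cap, so +959 days → 16 August 1999.
Terminal disclaimer: TU-118796 expires on the earlier of 19 February 1999 and 16 August 1999.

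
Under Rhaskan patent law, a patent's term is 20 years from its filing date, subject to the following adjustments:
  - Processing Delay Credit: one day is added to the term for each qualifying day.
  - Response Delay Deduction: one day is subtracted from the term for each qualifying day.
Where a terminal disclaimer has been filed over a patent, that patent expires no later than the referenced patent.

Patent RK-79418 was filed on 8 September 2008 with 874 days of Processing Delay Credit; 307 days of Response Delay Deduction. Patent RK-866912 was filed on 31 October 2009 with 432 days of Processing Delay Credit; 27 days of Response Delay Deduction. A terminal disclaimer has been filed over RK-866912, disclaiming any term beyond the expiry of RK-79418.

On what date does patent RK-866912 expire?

Natural term of RK-866912:
  Base: filing + 20 years → 31 October 2029.
  Processing Delay Credit: +432 days → 6 January 2031.
  Response Delay Deduction: −27 days → 10 December 2030.
Expiry of referenced patent RK-79418:
  Base: filing + 20 years → 8 September 2028.
  Processing Delay Credit: +874 days → 30 January 2031.
  Response Delay Deduction: −307 days → 29 March 2030.
Terminal disclaimer: RK-866912 expires on the earlier of 10 December 2030 and 29 March 2030.

March 29, 2030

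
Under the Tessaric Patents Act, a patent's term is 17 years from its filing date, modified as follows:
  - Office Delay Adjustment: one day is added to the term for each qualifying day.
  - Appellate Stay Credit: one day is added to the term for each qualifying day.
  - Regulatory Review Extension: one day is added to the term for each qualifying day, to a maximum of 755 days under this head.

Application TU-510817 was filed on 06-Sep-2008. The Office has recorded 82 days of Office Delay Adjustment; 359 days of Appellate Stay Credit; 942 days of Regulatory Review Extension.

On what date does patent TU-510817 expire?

Base term: filing date + 17 years → 6 September 2025.
Office Delay Adjustment: +82 days → 27 November 2025.
Appellate Stay Credit: +359 days → 21 November 2026.
Regulatory Review Extension: 942 days claimed exceeds the 755-day cap, so +755 days → 15 December 2028.

2028-12-15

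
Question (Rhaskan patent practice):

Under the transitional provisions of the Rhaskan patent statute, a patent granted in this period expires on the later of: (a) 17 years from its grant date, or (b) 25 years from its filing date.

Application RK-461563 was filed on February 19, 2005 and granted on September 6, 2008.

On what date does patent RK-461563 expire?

February 19, 2030

(a) grant + 17 years → 6 September 2025.
(b) filing + 25 years → 19 February 2030.
Later of the two: 19 February 2030.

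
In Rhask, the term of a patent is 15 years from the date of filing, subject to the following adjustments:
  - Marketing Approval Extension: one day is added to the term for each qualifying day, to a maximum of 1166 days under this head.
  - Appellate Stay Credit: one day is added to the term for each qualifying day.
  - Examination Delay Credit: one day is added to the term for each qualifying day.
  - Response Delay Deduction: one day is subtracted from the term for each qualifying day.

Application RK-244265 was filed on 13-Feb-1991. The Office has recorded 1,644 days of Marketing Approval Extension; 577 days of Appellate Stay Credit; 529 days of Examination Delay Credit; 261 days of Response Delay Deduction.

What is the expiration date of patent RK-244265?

2011-08-17

Base term: filing date + 15 years → 13 February 2006.
Marketing Approval Extension: 1644 days claimed exceeds the 1166-day cap, so +1166 days → 24 April 2009.
Appellate Stay Credit: +577 days → 22 November 2010.
Examination Delay Credit: +529 days → 4 May 2012.
Response Delay Deduction: −261 days → 17 August 2011.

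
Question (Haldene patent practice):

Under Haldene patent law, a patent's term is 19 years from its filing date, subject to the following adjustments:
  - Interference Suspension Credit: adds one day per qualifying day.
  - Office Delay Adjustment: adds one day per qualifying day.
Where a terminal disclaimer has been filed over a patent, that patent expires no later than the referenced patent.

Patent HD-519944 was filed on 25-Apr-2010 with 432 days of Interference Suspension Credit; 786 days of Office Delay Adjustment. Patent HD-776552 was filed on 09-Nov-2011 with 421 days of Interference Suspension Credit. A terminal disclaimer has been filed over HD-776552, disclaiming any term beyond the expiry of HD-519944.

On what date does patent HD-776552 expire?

Natural term of HD-776552:
  Base: filing + 19 years → 9 November 2030.
  Interference Suspension Credit: +421 days → 4 January 2032.
Expiry of referenced patent HD-519944:
  Base: filing + 19 years → 25 April 2029.
  Interference Suspension Credit: +432 days → 1 July 2030.
  Office Delay Adjustment: +786 days → 25 August 2032.
Terminal disclaimer: HD-776552 expires on the earlier of 4 January 2032 and 25 August 2032.

January 4, 2032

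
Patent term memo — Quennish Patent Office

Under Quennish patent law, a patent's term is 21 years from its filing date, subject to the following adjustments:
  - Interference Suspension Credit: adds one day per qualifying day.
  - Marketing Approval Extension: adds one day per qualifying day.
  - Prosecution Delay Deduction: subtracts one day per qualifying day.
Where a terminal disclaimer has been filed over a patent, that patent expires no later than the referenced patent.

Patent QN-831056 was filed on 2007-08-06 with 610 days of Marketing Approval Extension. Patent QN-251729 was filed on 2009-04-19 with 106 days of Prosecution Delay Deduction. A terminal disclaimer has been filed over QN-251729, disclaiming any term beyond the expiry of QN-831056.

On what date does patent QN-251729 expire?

January 3, 2030

Natural term of QN-251729:
  Base: filing + 21 years → 19 April 2030.
  Prosecution Delay Deduction: −106 days → 3 January 2030.
Expiry of referenced patent QN-831056:
  Base: filing + 21 years → 6 August 2028.
  Marketing Approval Extension: +610 days → 8 April 2030.
Terminal disclaimer: QN-251729 expires on the earlier of 3 January 2030 and 8 April 2030.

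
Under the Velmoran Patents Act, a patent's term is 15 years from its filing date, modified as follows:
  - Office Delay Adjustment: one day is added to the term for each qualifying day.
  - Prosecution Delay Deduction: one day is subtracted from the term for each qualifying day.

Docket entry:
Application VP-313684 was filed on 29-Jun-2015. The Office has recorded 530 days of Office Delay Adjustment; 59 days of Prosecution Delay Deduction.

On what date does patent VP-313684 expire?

October 13, 2031

Base term: filing date + 15 years → 29 June 2030.
Office Delay Adjustment: +530 days → 11 December 2031.
Prosecution Delay Deduction: −59 days → 13 October 2031.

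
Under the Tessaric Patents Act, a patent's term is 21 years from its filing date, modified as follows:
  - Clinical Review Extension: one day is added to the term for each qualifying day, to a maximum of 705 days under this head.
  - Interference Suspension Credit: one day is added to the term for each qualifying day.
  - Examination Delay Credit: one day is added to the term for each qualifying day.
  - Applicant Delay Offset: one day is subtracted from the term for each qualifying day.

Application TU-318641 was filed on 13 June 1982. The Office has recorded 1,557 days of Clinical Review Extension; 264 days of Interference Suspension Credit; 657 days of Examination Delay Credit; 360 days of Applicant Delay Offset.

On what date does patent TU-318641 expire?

Base term: filing date + 21 years → 13 June 2003.
Clinical Review Extension: 1557 days claimed exceeds the 705-day cap, so +705 days → 18 May 2005.
Interference Suspension Credit: +264 days → 6 February 2006.
Examination Delay Credit: +657 days → 25 November 2007.
Applicant Delay Offset: −360 days → 30 November 2006.

2006-11-30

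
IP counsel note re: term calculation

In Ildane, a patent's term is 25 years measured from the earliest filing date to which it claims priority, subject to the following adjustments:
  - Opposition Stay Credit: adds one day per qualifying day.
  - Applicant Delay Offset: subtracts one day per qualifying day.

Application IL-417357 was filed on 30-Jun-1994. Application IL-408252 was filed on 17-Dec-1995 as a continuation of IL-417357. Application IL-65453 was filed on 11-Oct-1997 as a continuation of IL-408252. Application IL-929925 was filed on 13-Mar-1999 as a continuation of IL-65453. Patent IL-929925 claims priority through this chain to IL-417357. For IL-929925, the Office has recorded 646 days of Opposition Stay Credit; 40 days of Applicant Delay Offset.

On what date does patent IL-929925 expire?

Earliest priority filing: 30 June 1994.
Base term: 30 June 1994 + 25 years → 30 June 2019.
Opposition Stay Credit: +646 days → 6 April 2021.
Applicant Delay Offset: −40 days → 25 February 2021.

2021-02-25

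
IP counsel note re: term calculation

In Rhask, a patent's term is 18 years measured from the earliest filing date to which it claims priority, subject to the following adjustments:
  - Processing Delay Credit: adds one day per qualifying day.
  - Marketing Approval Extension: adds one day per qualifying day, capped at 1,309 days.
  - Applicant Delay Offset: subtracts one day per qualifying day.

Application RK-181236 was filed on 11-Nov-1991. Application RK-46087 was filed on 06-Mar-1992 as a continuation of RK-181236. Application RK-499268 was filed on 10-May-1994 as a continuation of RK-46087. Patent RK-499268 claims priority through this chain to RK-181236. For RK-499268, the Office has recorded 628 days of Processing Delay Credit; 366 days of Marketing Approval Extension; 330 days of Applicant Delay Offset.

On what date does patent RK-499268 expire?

Earliest priority filing: 11 November 1991.
Base term: 11 November 1991 + 18 years → 11 November 2009.
Processing Delay Credit: +628 days → 1 August 2011.
Marketing Approval Extension: 366 days (within the 1309-day cap) → +366 days → 1 August 2012.
Applicant Delay Offset: −330 days → 6 September 2011.

2011-09-06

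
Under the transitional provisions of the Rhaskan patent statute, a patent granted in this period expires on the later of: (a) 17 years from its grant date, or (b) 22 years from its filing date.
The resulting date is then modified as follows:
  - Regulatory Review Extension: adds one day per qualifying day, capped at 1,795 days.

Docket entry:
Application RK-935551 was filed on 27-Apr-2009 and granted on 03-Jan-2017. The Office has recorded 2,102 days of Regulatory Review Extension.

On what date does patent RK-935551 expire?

(a) grant + 17 years → 3 January 2034.
(b) filing + 22 years → 27 April 2031.
Later of the two: 3 January 2034.
Regulatory Review Extension: 2102 days claimed exceeds the 1795-day cap, so +1795 days → 3 December 2038.

2038-12-03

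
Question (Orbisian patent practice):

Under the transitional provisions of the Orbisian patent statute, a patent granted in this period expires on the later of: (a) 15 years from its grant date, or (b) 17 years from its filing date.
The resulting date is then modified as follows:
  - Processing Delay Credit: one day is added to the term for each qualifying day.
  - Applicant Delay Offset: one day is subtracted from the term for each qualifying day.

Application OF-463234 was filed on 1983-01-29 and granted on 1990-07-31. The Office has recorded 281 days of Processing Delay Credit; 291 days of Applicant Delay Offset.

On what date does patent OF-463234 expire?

July 21, 2005

(a) grant + 15 years → 31 July 2005.
(b) filing + 17 years → 29 January 2000.
Later of the two: 31 July 2005.
Processing Delay Credit: +281 days → 8 May 2006.
Applicant Delay Offset: −291 days → 21 July 2005.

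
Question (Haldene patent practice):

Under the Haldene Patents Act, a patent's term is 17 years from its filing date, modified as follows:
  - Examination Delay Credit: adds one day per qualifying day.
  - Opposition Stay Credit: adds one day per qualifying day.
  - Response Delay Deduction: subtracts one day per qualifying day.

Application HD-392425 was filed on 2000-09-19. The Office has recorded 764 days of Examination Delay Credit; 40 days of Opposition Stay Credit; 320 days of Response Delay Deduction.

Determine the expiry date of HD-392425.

Base term: filing date + 17 years → 19 September 2017.
Examination Delay Credit: +764 days → 23 October 2019.
Opposition Stay Credit: +40 days → 2 December 2019.
Response Delay Deduction: −320 days → 16 January 2019.

2019-01-16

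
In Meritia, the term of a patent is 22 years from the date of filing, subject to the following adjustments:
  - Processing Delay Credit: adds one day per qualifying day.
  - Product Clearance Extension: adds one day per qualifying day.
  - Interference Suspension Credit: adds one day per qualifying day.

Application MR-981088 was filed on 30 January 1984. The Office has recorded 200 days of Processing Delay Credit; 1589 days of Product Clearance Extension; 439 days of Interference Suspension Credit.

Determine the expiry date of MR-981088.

2012-03-07

Base term: filing date + 22 years → 30 January 2006.
Processing Delay Credit: +200 days → 18 August 2006.
Product Clearance Extension: +1589 days → 24 December 2010.
Interference Suspension Credit: +439 days → 7 March 2012.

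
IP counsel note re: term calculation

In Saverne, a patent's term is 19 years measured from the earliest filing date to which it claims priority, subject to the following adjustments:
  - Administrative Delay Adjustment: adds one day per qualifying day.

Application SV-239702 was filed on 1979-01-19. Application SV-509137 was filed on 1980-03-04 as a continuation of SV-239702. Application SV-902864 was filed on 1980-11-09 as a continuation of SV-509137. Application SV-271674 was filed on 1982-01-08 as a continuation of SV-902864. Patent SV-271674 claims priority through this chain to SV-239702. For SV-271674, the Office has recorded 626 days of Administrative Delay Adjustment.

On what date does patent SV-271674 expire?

October 7, 1999

Earliest priority filing: 19 January 1979.
Base term: 19 January 1979 + 19 years → 19 January 1998.
Administrative Delay Adjustment: +626 days → 7 October 1999.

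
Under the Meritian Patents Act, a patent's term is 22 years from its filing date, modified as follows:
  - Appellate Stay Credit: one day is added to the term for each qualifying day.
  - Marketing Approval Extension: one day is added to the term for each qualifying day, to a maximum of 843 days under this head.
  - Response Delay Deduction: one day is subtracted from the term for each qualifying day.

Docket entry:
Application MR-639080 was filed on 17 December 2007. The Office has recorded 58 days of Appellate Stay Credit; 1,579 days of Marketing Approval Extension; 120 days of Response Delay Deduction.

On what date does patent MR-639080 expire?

Base term: filing date + 22 years → 17 December 2029.
Appellate Stay Credit: +58 days → 13 February 2030.
Marketing Approval Extension: 1579 days claimed exceeds the 843-day cap, so +843 days → 5 June 2032.
Response Delay Deduction: −120 days → 6 February 2032.

2032-02-06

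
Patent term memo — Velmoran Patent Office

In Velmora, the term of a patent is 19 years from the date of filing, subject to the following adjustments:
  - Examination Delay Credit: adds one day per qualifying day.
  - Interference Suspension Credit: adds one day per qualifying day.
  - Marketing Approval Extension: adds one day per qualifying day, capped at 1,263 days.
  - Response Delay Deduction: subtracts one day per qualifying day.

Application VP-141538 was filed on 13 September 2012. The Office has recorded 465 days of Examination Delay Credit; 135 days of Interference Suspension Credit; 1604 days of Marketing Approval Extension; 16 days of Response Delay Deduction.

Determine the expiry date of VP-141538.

2036-10-03

Base term: filing date + 19 years → 13 September 2031.
Examination Delay Credit: +465 days → 21 December 2032.
Interference Suspension Credit: +135 days → 5 May 2033.
Marketing Approval Extension: 1604 days claimed exceeds the 1263-day cap, so +1263 days → 19 October 2036.
Response Delay Deduction: −16 days → 3 October 2036.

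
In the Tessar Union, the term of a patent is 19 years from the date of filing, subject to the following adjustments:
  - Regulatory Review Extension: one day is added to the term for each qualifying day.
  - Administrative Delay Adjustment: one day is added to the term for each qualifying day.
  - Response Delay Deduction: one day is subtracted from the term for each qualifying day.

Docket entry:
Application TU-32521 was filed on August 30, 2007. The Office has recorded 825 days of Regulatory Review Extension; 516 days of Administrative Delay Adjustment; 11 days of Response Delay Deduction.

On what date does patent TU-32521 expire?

April 21, 2030

Base term: filing date + 19 years → 30 August 2026.
Regulatory Review Extension: +825 days → 2 December 2028.
Administrative Delay Adjustment: +516 days → 2 May 2030.
Response Delay Deduction: −11 days → 21 April 2030.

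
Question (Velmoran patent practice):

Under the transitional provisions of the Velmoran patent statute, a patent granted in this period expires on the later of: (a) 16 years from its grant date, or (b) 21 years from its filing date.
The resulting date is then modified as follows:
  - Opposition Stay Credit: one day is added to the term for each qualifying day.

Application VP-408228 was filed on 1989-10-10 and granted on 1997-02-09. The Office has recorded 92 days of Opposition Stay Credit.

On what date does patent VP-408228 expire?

May 12, 2013

(a) grant + 16 years → 9 February 2013.
(b) filing + 21 years → 10 October 2010.
Later of the two: 9 February 2013.
Opposition Stay Credit: +92 days → 12 May 2013.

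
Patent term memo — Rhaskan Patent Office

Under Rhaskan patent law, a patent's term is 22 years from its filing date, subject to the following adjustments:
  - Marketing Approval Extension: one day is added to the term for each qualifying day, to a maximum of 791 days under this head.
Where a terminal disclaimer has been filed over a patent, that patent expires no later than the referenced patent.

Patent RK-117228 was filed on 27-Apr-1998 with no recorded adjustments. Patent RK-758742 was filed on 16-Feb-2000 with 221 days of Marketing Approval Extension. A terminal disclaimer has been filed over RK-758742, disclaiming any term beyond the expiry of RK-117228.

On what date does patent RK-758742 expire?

Natural term of RK-758742:
  Base: filing + 22 years → 16 February 2022.
  Marketing Approval Extension: 221 days (within the 791-day cap) → +221 days → 25 September 2022.
Expiry of referenced patent RK-117228:
  Base: filing + 22 years → 27 April 2020.
Terminal disclaimer: RK-758742 expires on the earlier of 25 September 2022 and 27 April 2020.

2020-04-27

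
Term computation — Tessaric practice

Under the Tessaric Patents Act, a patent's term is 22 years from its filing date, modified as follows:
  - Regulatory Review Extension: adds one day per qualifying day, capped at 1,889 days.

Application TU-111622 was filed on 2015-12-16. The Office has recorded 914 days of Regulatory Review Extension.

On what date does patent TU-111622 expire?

Base term: filing date + 22 years → 16 December 2037.
Regulatory Review Extension: 914 days (within the 1889-day cap) → +914 days → 17 June 2040.

June 17, 2040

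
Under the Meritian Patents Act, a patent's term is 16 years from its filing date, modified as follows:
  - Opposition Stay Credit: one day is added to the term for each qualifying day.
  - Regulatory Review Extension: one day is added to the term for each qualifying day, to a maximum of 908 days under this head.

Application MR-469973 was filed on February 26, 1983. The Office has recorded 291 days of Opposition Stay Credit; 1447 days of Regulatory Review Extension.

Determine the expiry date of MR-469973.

Base term: filing date + 16 years → 26 February 1999.
Opposition Stay Credit: +291 days → 14 December 1999.
Regulatory Review Extension: 1447 days claimed exceeds the 908-day cap, so +908 days → 9 June 2002.

2002-06-09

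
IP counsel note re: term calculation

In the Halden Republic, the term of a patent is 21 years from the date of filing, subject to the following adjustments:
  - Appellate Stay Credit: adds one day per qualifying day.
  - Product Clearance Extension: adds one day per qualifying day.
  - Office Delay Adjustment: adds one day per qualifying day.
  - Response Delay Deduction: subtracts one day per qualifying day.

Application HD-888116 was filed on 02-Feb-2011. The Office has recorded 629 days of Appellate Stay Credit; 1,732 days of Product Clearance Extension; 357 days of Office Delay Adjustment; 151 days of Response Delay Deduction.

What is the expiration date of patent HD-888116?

Base term: filing date + 21 years → 2 February 2032.
Appellate Stay Credit: +629 days → 23 October 2033.
Product Clearance Extension: +1732 days → 21 July 2038.
Office Delay Adjustment: +357 days → 13 July 2039.
Response Delay Deduction: −151 days → 12 February 2039.

2039-02-12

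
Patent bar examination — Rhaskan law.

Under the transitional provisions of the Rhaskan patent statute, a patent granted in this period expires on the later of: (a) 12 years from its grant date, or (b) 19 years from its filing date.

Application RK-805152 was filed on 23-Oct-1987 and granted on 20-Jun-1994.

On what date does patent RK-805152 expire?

(a) grant + 12 years → 20 June 2006.
(b) filing + 19 years → 23 October 2006.
Later of the two: 23 October 2006.

October 23, 2006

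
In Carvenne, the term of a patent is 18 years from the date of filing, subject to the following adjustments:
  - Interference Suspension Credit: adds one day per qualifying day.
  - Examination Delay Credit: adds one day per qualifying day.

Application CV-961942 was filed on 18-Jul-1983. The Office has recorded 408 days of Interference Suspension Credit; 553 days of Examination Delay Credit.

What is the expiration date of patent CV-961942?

March 5, 2004

Base term: filing date + 18 years → 18 July 2001.
Interference Suspension Credit: +408 days → 30 August 2002.
Examination Delay Credit: +553 days → 5 March 2004.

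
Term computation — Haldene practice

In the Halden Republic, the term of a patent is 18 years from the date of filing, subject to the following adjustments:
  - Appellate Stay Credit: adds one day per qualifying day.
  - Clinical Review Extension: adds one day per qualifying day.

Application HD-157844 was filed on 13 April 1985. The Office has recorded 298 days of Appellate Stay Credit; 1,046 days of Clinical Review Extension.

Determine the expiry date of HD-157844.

Base term: filing date + 18 years → 13 April 2003.
Appellate Stay Credit: +298 days → 5 February 2004.
Clinical Review Extension: +1046 days → 17 December 2006.

2006-12-17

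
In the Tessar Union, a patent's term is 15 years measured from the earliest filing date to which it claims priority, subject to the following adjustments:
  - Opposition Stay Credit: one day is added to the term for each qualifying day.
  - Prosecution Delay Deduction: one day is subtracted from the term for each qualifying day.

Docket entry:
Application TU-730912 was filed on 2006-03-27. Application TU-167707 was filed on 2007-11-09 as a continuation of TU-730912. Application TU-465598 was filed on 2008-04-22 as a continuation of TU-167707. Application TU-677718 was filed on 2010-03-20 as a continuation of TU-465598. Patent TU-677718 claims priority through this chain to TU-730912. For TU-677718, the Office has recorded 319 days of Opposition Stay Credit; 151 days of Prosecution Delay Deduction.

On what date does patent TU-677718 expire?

Earliest priority filing: 27 March 2006.
Base term: 27 March 2006 + 15 years → 27 March 2021.
Opposition Stay Credit: +319 days → 9 February 2022.
Prosecution Delay Deduction: −151 days → 11 September 2021.

September 11, 2021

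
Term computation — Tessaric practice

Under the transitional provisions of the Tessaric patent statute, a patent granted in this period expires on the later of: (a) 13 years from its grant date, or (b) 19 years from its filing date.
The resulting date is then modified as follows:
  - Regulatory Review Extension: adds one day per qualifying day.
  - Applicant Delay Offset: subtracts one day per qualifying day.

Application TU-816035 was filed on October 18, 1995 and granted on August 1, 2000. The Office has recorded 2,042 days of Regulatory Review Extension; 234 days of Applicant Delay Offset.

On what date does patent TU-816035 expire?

(a) grant + 13 years → 1 August 2013.
(b) filing + 19 years → 18 October 2014.
Later of the two: 18 October 2014.
Regulatory Review Extension: +2042 days → 21 May 2020.
Applicant Delay Offset: −234 days → 30 September 2019.

2019-09-30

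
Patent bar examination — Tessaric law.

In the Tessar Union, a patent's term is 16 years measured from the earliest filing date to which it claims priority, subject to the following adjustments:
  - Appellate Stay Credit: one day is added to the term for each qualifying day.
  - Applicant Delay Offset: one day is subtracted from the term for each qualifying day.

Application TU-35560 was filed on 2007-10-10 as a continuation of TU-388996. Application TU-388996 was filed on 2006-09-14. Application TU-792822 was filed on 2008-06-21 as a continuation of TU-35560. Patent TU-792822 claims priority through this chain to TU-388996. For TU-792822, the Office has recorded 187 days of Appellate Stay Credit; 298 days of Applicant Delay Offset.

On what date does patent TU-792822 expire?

2022-05-26

Earliest priority filing: 14 September 2006.
Base term: 14 September 2006 + 16 years → 14 September 2022.
Appellate Stay Credit: +187 days → 20 March 2023.
Applicant Delay Offset: −298 days → 26 May 2022.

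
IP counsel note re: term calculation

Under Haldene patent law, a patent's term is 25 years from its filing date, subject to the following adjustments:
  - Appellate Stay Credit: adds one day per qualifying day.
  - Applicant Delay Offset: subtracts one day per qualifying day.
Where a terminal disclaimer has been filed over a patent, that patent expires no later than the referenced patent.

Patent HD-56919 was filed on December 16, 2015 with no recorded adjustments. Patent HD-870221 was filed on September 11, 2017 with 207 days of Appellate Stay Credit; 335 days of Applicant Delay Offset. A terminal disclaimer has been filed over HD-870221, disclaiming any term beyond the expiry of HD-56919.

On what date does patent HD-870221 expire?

2040-12-16

Natural term of HD-870221:
  Base: filing + 25 years → 11 September 2042.
  Appellate Stay Credit: +207 days → 6 April 2043.
  Applicant Delay Offset: −335 days → 6 May 2042.
Expiry of referenced patent HD-56919:
  Base: filing + 25 years → 16 December 2040.
Terminal disclaimer: HD-870221 expires on the earlier of 6 May 2042 and 16 December 2040.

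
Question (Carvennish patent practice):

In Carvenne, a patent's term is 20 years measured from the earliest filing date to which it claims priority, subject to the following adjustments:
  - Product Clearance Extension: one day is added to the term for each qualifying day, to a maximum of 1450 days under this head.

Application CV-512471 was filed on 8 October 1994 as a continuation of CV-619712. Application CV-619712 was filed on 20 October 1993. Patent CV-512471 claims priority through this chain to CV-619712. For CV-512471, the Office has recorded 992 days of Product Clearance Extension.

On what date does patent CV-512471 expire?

2016-07-08

Earliest priority filing: 20 October 1993.
Base term: 20 October 1993 + 20 years → 20 October 2013.
Product Clearance Extension: 992 days (within the 1450-day cap) → +992 days → 8 July 2016.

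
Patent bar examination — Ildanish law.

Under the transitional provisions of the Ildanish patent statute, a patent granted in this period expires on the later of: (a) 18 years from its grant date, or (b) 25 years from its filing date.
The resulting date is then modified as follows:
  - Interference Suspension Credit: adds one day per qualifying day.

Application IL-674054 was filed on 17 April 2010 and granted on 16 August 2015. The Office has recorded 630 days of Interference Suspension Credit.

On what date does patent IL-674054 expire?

(a) grant + 18 years → 16 August 2033.
(b) filing + 25 years → 17 April 2035.
Later of the two: 17 April 2035.
Interference Suspension Credit: +630 days → 6 January 2037.

2037-01-06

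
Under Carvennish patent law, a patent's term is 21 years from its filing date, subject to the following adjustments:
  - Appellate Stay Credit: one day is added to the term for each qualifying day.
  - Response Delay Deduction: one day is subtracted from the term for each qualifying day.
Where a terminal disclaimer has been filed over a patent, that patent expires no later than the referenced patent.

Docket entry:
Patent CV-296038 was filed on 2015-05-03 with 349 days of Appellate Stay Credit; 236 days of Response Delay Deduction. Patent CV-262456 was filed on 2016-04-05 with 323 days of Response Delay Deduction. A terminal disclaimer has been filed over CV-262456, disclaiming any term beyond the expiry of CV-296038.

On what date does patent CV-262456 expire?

Natural term of CV-262456:
  Base: filing + 21 years → 5 April 2037.
  Response Delay Deduction: −323 days → 17 May 2036.
Expiry of referenced patent CV-296038:
  Base: filing + 21 years → 3 May 2036.
  Appellate Stay Credit: +349 days → 17 April 2037.
  Response Delay Deduction: −236 days → 24 August 2036.
Terminal disclaimer: CV-262456 expires on the earlier of 17 May 2036 and 24 August 2036.

May 17, 2036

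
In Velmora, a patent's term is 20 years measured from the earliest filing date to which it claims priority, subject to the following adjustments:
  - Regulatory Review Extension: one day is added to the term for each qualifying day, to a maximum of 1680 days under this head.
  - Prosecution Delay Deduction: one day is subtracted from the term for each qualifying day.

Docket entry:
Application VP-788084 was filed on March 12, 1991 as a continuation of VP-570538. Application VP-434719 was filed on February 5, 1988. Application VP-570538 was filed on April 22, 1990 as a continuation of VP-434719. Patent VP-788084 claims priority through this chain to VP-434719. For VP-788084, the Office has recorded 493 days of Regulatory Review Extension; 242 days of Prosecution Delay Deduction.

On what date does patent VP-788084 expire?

2008-10-13

Earliest priority filing: 5 February 1988.
Base term: 5 February 1988 + 20 years → 5 February 2008.
Regulatory Review Extension: 493 days (within the 1680-day cap) → +493 days → 12 June 2009.
Prosecution Delay Deduction: −242 days → 13 October 2008.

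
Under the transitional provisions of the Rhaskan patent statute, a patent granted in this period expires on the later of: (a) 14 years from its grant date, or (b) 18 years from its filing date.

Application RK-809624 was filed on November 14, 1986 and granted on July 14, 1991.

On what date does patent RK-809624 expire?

2005-07-14

(a) grant + 14 years → 14 July 2005.
(b) filing + 18 years → 14 November 2004.
Later of the two: 14 July 2005.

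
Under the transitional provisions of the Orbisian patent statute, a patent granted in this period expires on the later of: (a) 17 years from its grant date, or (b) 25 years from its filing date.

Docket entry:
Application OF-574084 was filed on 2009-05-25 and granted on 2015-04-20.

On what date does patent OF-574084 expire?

May 25, 2034

(a) grant + 17 years → 20 April 2032.
(b) filing + 25 years → 25 May 2034.
Later of the two: 25 May 2034.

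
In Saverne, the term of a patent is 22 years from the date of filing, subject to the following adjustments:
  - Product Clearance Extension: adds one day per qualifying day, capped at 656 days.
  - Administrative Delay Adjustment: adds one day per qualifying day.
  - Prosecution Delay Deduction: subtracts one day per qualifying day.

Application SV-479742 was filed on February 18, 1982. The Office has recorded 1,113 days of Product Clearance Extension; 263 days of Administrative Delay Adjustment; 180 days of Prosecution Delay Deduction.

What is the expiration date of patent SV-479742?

Base term: filing date + 22 years → 18 February 2004.
Product Clearance Extension: 1113 days claimed exceeds the 656-day cap, so +656 days → 5 December 2005.
Administrative Delay Adjustment: +263 days → 25 August 2006.
Prosecution Delay Deduction: −180 days → 26 February 2006.

February 26, 2006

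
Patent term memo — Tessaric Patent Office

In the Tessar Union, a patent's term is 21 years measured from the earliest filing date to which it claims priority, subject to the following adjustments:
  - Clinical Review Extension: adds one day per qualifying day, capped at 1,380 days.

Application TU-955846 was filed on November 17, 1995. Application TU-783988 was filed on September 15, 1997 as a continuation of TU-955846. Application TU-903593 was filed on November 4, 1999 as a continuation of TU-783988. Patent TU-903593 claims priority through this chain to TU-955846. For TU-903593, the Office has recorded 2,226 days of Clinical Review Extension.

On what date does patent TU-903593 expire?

2020-08-28

Earliest priority filing: 17 November 1995.
Base term: 17 November 1995 + 21 years → 17 November 2016.
Clinical Review Extension: 2226 days claimed exceeds the 1380-day cap, so +1380 days → 28 August 2020.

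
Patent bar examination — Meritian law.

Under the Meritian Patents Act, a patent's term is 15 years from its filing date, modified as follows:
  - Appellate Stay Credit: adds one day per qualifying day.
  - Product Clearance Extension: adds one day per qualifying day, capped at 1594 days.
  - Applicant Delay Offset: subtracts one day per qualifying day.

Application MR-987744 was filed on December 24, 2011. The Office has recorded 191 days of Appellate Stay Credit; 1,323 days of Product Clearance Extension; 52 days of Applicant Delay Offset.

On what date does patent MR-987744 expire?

2030-12-25

Base term: filing date + 15 years → 24 December 2026.
Appellate Stay Credit: +191 days → 3 July 2027.
Product Clearance Extension: 1323 days (within the 1594-day cap) → +1323 days → 15 February 2031.
Applicant Delay Offset: −52 days → 25 December 2030.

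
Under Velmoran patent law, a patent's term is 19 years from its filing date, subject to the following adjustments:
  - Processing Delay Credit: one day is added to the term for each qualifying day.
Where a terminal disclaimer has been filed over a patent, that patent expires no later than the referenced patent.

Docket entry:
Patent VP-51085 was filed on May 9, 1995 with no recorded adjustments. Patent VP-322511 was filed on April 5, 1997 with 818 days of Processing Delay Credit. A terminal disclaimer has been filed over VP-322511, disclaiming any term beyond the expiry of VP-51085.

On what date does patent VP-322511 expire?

Natural term of VP-322511:
  Base: filing + 19 years → 5 April 2016.
  Processing Delay Credit: +818 days → 2 July 2018.
Expiry of referenced patent VP-51085:
  Base: filing + 19 years → 9 May 2014.
Terminal disclaimer: VP-322511 expires on the earlier of 2 July 2018 and 9 May 2014.

2014-05-09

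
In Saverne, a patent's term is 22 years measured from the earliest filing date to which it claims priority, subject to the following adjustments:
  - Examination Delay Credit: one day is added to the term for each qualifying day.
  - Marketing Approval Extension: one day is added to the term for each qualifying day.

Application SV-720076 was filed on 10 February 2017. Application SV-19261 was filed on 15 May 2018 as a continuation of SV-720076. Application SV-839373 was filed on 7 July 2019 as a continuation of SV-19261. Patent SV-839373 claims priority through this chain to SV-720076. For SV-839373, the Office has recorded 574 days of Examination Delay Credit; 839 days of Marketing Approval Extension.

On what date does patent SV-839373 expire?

2042-12-24

Earliest priority filing: 10 February 2017.
Base term: 10 February 2017 + 22 years → 10 February 2039.
Examination Delay Credit: +574 days → 6 September 2040.
Marketing Approval Extension: +839 days → 24 December 2042.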